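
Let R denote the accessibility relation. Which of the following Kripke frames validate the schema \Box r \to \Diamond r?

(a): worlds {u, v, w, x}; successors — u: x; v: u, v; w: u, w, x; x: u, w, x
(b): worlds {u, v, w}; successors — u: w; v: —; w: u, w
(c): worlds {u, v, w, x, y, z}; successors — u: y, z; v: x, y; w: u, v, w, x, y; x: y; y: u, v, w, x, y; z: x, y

(a), (c)

Frame correspondent (Sahlqvist): \forall x \exists y Rxy — i.e. seriality.
(a): ✓.
(b): fails — world v has no successor.
(c): ✓.
Valid on: (a), (c).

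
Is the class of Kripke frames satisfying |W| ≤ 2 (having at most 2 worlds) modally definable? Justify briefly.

Not modally definable

Modal frame validity is preserved under disjoint unions.
Any modal formula valid on each of 3 disjoint one-world frames is valid on their disjoint union (validity is preserved under disjoint unions). Each one-world frame has |W|=1≤2, but the union has |W|=3.
So the class is not modally definable.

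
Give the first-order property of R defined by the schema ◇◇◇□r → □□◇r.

∀x ∀y ∀z ((xR³y ∧ xR²z) → ∃w (yRw ∧ zRw))

This is a Sahlqvist (Geach-type) schema ◇^3□^1r → □^2◇^1r.
Minimal-valuation argument: fix x; take any y with xR^3y and any z with xR^2z. Set V(r) to the set of worlds R-reachable from y in exactly 1 step. Then □^1r holds at y, so the antecedent holds at x; validity forces ◇^1r at z, giving a w with zR^1w and yR^1w.
First-order correspondent: ∀x ∀y ∀z ((xR³y ∧ xR²z) → ∃w (yRw ∧ zRw)).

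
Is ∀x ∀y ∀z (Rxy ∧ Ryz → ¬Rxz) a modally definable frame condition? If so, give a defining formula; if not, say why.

Not modally definable

Modal frame validity is preserved under surjective bounded morphisms.
The 7-cycle (worlds a,b,c,d,e,f,g with a→b→c→d→e→f→g→a) is intransitive. Mapping every world to a single reflexive point • is a surjective bounded morphism; the reflexive point is not intransitive (R••∧R•• but R••).
So no modal formula (or set of formulas) defines exactly the intransitive frames.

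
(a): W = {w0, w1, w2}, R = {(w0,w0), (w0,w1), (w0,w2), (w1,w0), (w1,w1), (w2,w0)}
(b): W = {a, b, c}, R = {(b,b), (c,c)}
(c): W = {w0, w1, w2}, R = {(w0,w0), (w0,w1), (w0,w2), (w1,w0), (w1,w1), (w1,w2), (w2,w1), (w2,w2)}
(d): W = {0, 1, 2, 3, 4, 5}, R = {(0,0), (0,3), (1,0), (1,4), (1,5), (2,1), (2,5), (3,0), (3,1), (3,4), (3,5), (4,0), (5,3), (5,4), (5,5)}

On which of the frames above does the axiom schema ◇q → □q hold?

(b)

The schema corresponds to partial functionality: ∀x ∀y ∀z (Rxy ∧ Rxz → y = z).
(a): fails — w0 sees both w0 and w1.
(b): satisfies the condition.
(c): fails — w0 sees both w0 and w1.
(d): fails — 0 sees both 0 and 3.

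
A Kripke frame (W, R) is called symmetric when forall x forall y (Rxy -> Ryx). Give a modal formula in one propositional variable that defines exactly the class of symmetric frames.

p → □◇p

The condition is symmetry. The B schema p → □◇p defines it.
Suppose p→□◇p is valid. Take Rxy and set V(p)={x}. Then p at x, so □◇p at x, so ◇p at y, so some z with Ryz has p; z=x, i.e. Ryx.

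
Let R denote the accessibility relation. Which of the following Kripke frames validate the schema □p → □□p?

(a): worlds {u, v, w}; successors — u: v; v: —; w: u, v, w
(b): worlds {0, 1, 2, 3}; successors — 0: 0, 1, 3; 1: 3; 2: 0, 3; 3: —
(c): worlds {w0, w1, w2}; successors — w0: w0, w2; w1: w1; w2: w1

(a)

The schema corresponds to transitivity: ∀x ∀y ∀z (Rxy ∧ Ryz → Rxz).
(a): satisfies the condition.
(b): fails — R20 and R01 but not R21.
(c): fails — Rw0w2 and Rw2w1 but not Rw0w1.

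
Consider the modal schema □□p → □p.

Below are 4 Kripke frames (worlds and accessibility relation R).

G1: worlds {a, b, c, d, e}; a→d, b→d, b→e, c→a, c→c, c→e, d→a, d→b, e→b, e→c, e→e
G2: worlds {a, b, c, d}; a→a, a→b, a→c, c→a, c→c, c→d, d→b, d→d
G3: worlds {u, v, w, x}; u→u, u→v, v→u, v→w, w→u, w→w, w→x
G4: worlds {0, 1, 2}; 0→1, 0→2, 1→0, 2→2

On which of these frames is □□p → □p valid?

This is the axiom for density; its first-order frame correspondent is ∀x ∀y (Rxy → ∃z (Rxz ∧ Rzy)).
G1: fails — Rdb but no z with Rdz and Rzb.
G2: satisfies the condition.
G3: satisfies the condition.
G4: fails — R01 but no z with R0z and Rz1.
Valid on: G2, G3.

G2, G3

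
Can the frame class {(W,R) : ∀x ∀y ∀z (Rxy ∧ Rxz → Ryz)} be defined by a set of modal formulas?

Definable; ◇q → □◇q defines it

The condition is the Euclidean property. A defining modal formula is ◇q → □◇q.
Suppose ◇q→□◇q is valid. Take Rxy, Rxz and set V(q)={y}. Then ◇q at x, so □◇q at x, so ◇q at z, so some w with Rzw has q; w=y, i.e. Rzy. By symmetry of the argument, Ryz.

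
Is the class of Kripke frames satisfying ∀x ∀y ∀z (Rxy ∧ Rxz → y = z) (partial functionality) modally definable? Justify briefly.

The condition is partial functionality. A defining modal formula is ◇p → □p.
Suppose ◇p→□p is valid. Take Rxy, Rxz and set V(p)={y}. Then ◇p at x, so □p at x, so p at z, i.e. z=y.

Definable; ◇p → □p defines it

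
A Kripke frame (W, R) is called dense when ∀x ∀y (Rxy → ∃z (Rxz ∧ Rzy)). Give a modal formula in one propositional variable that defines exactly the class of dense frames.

This is density; the standard corresponding axiom is C4: □□ψ → □ψ.
Suppose □□ψ→□ψ is valid. Take Rxy and set V(ψ)={w : xR²w}. Then □□ψ at x, so □ψ at x, so ψ at y, i.e. ∃z(Rxz∧Rzy).

□□ψ → □ψ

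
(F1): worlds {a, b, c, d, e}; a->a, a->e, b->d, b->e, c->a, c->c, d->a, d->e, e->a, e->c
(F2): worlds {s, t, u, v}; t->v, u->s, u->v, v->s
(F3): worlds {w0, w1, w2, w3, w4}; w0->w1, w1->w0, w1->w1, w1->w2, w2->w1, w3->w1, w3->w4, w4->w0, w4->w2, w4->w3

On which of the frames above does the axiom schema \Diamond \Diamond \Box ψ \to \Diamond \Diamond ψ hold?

This is the axiom for a generalized confluence (Geach) condition; its first-order frame correspondent is \forall x \forall y (x R^2 y \to \exists w (yRw \wedge x R^2 w)).
(F1): satisfies the condition.
(F2): fails — tR²s but no w with sRw and tR²w.
(F3): fails — w4R²w4 but no w with w4Rw and w4R²w.

(F1)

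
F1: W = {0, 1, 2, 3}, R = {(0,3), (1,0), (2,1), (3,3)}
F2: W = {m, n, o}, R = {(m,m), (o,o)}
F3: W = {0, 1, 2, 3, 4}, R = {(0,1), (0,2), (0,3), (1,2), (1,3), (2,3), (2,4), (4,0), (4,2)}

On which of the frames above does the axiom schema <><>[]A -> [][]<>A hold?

F1, F2

This is the axiom for a generalized confluence (Geach) condition; its first-order frame correspondent is forall x forall y forall z ((x R^2 y & x R^2 z) -> exists w (yRw & zRw)).
F1: ✓.
F2: ✓.
F3: fails — 0R²2, 0R²3 but no w with 2Rw and 3Rw.
Valid on: F1, F2.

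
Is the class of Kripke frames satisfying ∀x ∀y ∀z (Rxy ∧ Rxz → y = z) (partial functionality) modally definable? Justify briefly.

This is a Sahlqvist condition; the CD axiom ◇p → □p defines it.
Suppose ◇p→□p is valid. Take Rxy, Rxz and set V(p)={y}. Then ◇p at x, so □p at x, so p at z, i.e. z=y.

Yes, by ◇p → □p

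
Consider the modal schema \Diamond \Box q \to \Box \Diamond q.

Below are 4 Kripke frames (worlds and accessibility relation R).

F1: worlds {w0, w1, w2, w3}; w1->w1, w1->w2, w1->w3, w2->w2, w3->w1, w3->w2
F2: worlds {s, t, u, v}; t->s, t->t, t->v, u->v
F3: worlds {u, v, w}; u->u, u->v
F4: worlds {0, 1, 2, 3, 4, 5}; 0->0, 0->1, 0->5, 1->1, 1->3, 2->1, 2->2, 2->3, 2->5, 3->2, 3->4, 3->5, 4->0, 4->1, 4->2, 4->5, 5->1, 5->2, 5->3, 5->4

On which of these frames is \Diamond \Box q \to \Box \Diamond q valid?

F1

This is the axiom for convergence; its first-order frame correspondent is \forall x \forall y \forall z (Rxy \wedge Rxz \to \exists w (Ryw \wedge Rzw)).
F1: condition met.
F2: fails — Rtt and Rts but t and s have no common successor.
F3: fails — Ruv and Ruv but v and v have no common successor.
F4: fails — R11 and R13 but 1 and 3 have no common successor.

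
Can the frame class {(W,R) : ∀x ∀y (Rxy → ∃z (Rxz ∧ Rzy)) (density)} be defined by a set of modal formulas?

Yes: it is density, defined by the C4 schema □□q → □q.
Suppose □□q→□q is valid. Take Rxy and set V(q)={w : xR²w}. Then □□q at x, so □q at x, so q at y, i.e. ∃z(Rxz∧Rzy).

Definable; □□q → □q defines it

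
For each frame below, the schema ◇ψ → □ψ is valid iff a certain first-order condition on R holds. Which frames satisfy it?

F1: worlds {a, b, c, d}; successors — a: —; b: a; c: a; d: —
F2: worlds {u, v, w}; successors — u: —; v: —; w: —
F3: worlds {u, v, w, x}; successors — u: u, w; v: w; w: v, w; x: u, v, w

Frame correspondent (Sahlqvist): ∀x ∀y ∀z (Rxy ∧ Rxz → y = z) — i.e. partial functionality.
F1: holds.
F2: holds.
F3: fails — u sees both u and w.

F1, F2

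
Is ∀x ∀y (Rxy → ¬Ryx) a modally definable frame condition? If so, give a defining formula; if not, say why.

Any modally definable frame class is closed under surjective bounded morphisms.
The 4-cycle (worlds 0,1,2,3 with 0→1→2→3→0) is asymmetric. Mapping every world to a single reflexive point • is a surjective bounded morphism, and the reflexive point is not asymmetric (R•• but asymmetry requires ¬R••).
So no modal formula (or set of formulas) defines exactly the asymmetric frames.

No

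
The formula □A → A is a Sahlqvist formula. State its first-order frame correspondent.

Suppose □A→A is valid. At any x set V(A)={w : Rxw}. Then □A holds at x, so A holds at x, i.e. Rxx.
The converse is a direct semantic check.
Frame condition: ∀x Rxx.

Reflexivity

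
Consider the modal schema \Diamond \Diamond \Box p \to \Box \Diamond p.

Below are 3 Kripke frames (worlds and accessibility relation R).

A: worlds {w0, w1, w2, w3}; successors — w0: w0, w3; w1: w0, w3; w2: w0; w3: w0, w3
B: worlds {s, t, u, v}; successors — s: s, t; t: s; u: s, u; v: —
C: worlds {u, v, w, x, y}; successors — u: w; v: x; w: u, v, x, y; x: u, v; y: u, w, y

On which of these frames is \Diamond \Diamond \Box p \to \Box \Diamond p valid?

This is the axiom for a generalized confluence (Geach) condition; its first-order frame correspondent is \forall x \forall y \forall z ((x R^2 y \wedge xRz) \to \exists w (yRw \wedge zRw)).
A: satisfies the condition.
B: satisfies the condition.
C: fails — uR²u, uRw but no t with uRt and wRt.
Valid on: A, B.

A, B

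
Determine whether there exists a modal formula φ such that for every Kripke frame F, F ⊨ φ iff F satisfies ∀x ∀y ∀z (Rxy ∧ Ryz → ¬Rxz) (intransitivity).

Not definable by any modal formula

If a class were modally definable it would be closed under surjective bounded morphisms (Goldblatt–Thomason).
The 3-cycle (worlds 0,1,2 with 0→1→2→0) is intransitive. Mapping every world to a single reflexive point • is a surjective bounded morphism; the reflexive point is not intransitive (R••∧R•• but R••).
Hence intransitivity is not modally definable.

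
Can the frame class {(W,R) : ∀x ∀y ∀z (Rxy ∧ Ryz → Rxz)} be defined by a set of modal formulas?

Yes: it is transitivity, defined by the 4 schema □r → □□r.
Suppose □r→□□r is valid. Take Rxy, Ryz and set V(r)={w : Rxw}. Then □r at x, so □□r at x, so □r at y, so r at z, i.e. Rxz.

Yes — defined by □r → □□r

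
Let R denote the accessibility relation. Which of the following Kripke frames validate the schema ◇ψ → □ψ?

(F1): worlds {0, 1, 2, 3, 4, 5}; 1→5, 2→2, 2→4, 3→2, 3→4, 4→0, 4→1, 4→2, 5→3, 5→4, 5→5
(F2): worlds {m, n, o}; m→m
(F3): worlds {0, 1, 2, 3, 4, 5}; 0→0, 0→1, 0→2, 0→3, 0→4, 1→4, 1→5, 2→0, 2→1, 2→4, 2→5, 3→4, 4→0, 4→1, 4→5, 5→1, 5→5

(F2)

Frame correspondent (Sahlqvist): ∀x ∀y ∀z (Rxy ∧ Rxz → y = z) — i.e. partial functionality.
(F1): fails — 2 sees both 2 and 4.
(F2): ✓.
(F3): fails — 0 sees both 0 and 1.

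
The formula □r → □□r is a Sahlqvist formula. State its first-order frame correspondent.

Transitivity

Suppose □r→□□r is valid. Take Rxy, Ryz and set V(r)={w : Rxw}. Then □r at x, so □□r at x, so □r at y, so r at z, i.e. Rxz.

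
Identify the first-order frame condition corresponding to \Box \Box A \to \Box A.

Density

Suppose □□A→□A is valid. Take Rxy and set V(A)={w : xR²w}. Then □□A at x, so □A at x, so A at y, i.e. ∃z(Rxz∧Rzy).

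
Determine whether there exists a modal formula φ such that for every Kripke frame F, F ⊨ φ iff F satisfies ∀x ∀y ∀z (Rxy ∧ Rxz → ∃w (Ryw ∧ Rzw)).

This is a Sahlqvist condition; the .2 axiom ◇□p → □◇p defines it.
Suppose ◇□p→□◇p is valid. Take Rxy, Rxz and set V(p)={w : Ryw}. Then □p at y so ◇□p at x, so □◇p at x, so ◇p at z, giving w with Rzw and Ryw.

Yes — defined by ◇□p → □◇p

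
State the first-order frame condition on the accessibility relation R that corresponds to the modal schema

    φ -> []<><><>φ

forall x forall z (xRz -> exists w (x = w & z R^3 w))

This is a Sahlqvist (Geach-type) schema ◇^0□^0φ → □^1◇^3φ.
Minimal-valuation argument: fix x; take any y with xR^0y and any z with xR^1z. Set V(φ) to the set of worlds R-reachable from y in exactly 0 steps. Then □^0φ holds at y, so the antecedent holds at x; validity forces ◇^3φ at z, giving a w with zR^3w and yR^0w.
First-order correspondent: forall x forall z (xRz -> exists w (x = w & z R^3 w)).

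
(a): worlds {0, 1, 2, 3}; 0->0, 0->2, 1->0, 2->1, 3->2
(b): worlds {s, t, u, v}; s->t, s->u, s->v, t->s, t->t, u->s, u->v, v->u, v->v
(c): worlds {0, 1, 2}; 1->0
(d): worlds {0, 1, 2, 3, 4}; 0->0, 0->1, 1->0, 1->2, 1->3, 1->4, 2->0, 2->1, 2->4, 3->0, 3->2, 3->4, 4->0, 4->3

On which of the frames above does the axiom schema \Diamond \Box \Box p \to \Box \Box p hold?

The schema corresponds to a generalized confluence (Geach) condition: \forall x \forall y \forall z ((xRy \wedge x R^2 z) \to \exists w (y R^2 w \wedge z = w)).
(a): fails — 0R2, 0R²1 but no w with 2R²w and 1=w.
(b): fails — sRu, sR²s but no w with uR²w and s=w.
(c): satisfies the condition.
(d): fails — 1R3, 1R²2 but no w with 3R²w and 2=w.
Valid on: (c).

(c)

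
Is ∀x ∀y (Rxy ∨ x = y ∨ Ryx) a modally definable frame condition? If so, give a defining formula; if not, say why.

Any modally definable frame class is closed under disjoint unions.
Take 2 disjoint single-world reflexive frames: each is trivially connected, but their disjoint union has 2 worlds with no edge between distinct components, so it is not connected.
Hence connectedness of R is not modally definable.

Not definable by any modal formula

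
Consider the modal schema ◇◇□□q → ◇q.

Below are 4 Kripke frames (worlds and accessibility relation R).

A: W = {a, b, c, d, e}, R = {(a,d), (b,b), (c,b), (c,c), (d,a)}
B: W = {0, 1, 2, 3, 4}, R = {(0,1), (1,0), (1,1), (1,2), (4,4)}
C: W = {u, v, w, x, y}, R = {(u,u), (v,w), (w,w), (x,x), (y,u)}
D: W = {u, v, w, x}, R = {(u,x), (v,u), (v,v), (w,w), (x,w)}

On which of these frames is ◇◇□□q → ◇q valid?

C

The schema corresponds to a generalized confluence (Geach) condition: ∀x ∀y (xR²y → ∃w (yR²w ∧ xRw)).
A: fails — aR²a but no w with aR²w and aRw.
B: fails — 0R²2 but no w with 2R²w and 0Rw.
C: ✓.
D: fails — uR²w but no t with wR²t and uRt.
Valid on: C.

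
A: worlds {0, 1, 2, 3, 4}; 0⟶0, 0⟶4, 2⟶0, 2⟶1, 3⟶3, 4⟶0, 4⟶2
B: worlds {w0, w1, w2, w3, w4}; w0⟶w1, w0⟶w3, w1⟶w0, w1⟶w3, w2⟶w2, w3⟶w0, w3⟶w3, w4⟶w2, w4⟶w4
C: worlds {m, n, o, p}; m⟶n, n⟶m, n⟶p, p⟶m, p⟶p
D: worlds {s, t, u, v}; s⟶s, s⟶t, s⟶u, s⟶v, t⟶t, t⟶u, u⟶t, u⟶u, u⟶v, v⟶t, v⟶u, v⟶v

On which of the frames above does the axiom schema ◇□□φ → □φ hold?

The schema corresponds to a generalized confluence (Geach) condition: ∀x ∀y ∀z ((xRy ∧ xRz) → ∃w (yR²w ∧ z = w)).
A: fails — 2R0, 2R1 but no w with 0R²w and 1=w.
B: fails — w4Rw2, w4Rw4 but no w with w2R²w and w4=w.
C: ✓.
D: fails — sRt, sRs but no w with tR²w and s=w.

C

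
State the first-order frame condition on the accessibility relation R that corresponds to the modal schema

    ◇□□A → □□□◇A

This is a Sahlqvist (Geach-type) schema ◇^1□^2A → □^3◇^1A.
First-order correspondent: ∀x ∀y ∀z ((xRy ∧ xR³z) → ∃w (yR²w ∧ zRw)).

∀x ∀y ∀z ((xRy ∧ xR³z) → ∃w (yR²w ∧ zRw))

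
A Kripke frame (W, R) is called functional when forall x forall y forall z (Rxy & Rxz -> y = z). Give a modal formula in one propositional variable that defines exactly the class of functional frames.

This is partial functionality; the standard corresponding axiom is CD: ◇ψ → □ψ.

◇ψ → □ψ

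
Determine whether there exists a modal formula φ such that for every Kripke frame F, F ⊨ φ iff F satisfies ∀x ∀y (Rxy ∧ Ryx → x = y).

If a class were modally definable it would be closed under surjective bounded morphisms (Goldblatt–Thomason).
The 8-cycle (worlds a,b,c,d,e,f,g,h with a→b→c→d→e→f→g→h→a) is antisymmetric. Sending even-indexed worlds to • and odd-indexed worlds to ∘ is a surjective bounded morphism onto the two-world frame with •↔∘, which is not antisymmetric.
Hence antisymmetry is not modally definable.

Not modally definable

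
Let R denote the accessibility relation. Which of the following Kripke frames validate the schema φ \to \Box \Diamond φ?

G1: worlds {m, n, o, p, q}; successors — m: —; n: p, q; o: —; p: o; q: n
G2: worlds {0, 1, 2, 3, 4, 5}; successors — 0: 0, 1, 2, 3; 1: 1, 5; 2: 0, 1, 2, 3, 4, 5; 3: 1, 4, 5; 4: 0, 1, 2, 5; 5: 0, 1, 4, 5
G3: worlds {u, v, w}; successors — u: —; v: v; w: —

Frame correspondent (Sahlqvist): \forall x \forall y (Rxy \to Ryx) — i.e. symmetry.
G1: fails — Rnp but not Rpn.
G2: fails — R34 but not R43.
G3: ✓.
Valid on: G3.

G3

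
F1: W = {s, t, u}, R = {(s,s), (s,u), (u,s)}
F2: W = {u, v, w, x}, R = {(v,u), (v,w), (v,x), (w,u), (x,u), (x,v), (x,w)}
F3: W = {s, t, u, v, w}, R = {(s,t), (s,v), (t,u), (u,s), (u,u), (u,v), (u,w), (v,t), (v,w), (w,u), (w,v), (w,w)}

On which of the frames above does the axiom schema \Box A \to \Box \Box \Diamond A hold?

This is the axiom for a generalized confluence (Geach) condition; its first-order frame correspondent is \forall x \forall z (x R^2 z \to \exists w (xRw \wedge zRw)).
F1: condition met.
F2: fails — vR²u but no t with vRt and uRt.
F3: fails — sR²t but no w* with sRw* and tRw*.
Valid on: F1.

F1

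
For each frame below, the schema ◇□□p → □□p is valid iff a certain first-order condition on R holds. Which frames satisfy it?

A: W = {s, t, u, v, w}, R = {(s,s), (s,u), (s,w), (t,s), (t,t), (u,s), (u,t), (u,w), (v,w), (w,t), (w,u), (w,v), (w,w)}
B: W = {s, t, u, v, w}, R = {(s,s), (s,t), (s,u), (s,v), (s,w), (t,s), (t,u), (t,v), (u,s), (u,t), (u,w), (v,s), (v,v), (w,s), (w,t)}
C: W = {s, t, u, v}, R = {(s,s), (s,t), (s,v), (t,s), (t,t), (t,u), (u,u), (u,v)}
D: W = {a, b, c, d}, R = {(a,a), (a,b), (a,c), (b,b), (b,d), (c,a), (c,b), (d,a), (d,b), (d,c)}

B, D

The schema corresponds to a generalized confluence (Geach) condition: ∀x ∀y ∀z ((xRy ∧ xR²z) → ∃w (yR²w ∧ z = w)).
A: fails — uRt, uR²v but no w* with tR²w* and v=w*.
B: satisfies the condition.
C: fails — sRv, sR²s but no w with vR²w and s=w.
D: satisfies the condition.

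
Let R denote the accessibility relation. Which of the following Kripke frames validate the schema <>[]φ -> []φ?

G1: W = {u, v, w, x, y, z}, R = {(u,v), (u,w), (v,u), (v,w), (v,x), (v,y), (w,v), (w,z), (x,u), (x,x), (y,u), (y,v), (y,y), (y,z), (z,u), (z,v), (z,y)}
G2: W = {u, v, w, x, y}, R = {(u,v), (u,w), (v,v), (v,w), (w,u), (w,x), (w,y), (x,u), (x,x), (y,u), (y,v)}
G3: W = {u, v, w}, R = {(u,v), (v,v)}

G3

This is the axiom for the Euclidean property; its first-order frame correspondent is forall x forall y forall z (Rxy & Rxz -> Ryz).
G1: fails — Ruv and Ruv but not Rvv.
G2: fails — Ruw and Ruv but not Rwv.
G3: satisfies the condition.
Valid on: G3.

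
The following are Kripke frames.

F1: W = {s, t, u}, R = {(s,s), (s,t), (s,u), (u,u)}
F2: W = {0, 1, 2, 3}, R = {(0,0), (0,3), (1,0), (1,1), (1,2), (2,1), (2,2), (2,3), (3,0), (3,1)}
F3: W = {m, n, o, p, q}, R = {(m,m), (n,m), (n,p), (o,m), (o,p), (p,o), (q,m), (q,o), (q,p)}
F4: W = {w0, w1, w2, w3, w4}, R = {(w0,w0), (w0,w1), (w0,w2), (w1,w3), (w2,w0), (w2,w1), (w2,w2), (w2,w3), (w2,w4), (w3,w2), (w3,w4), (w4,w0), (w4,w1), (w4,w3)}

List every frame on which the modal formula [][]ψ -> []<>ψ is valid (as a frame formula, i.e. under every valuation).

This is the axiom for a generalized confluence (Geach) condition; its first-order frame correspondent is forall x forall z (xRz -> exists w (x R^2 w & zRw)).
F1: fails — sRt but no w with sR²w and tRw.
F2: ✓.
F3: ✓.
F4: ✓.

F2, F3, F4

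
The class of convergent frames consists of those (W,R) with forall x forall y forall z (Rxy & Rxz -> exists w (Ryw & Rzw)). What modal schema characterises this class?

◇□s → □◇s

This is convergence; the standard corresponding axiom is .2: ◇□s → □◇s.
Suppose ◇□s→□◇s is valid. Take Rxy, Rxz and set V(s)={w : Ryw}. Then □s at y so ◇□s at x, so □◇s at x, so ◇s at z, giving w with Rzw and Ryw.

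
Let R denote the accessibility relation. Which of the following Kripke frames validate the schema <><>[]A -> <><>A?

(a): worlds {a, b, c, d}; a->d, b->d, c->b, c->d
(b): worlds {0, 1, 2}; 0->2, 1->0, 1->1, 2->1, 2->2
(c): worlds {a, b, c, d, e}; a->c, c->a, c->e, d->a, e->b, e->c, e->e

(b)

This is the axiom for a generalized confluence (Geach) condition; its first-order frame correspondent is forall x forall y (x R^2 y -> exists w (yRw & x R^2 w)).
(a): fails — cR²d but no w with dRw and cR²w.
(b): ✓.
(c): fails — aR²a but no w with aRw and aR²w.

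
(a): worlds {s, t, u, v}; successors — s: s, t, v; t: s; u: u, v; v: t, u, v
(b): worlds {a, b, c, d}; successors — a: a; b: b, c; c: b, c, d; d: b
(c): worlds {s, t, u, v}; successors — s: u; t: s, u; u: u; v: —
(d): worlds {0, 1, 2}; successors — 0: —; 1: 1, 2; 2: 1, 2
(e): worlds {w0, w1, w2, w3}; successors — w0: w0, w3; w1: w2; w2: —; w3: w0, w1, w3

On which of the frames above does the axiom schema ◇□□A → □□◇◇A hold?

(a), (b), (c), (d)

The schema corresponds to a generalized confluence (Geach) condition: ∀x ∀y ∀z ((xRy ∧ xR²z) → ∃w (yR²w ∧ zR²w)).
(a): satisfies the condition.
(b): satisfies the condition.
(c): satisfies the condition.
(d): satisfies the condition.
(e): fails — w0Rw0, w0R²w1 but no w with w0R²w and w1R²w.
Valid on: (a), (b), (c), (d).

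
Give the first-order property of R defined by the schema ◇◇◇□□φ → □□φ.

∀x ∀y ∀z ((xR³y ∧ xR²z) → ∃w (yR²w ∧ z = w))

This is a Sahlqvist (Geach-type) schema ◇^3□^2φ → □^2◇^0φ.
First-order correspondent: ∀x ∀y ∀z ((xR³y ∧ xR²z) → ∃w (yR²w ∧ z = w)).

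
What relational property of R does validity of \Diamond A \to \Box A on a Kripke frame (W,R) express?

This schema is the CD axiom.
It corresponds to partial functionality: \forall x \forall y \forall z (Rxy \wedge Rxz \to y = z).

Partial functionality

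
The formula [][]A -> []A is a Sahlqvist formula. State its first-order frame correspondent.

Suppose □□A→□A is valid. Take Rxy and set V(A)={w : xR²w}. Then □□A at x, so □A at x, so A at y, i.e. ∃z(Rxz∧Rzy).

Density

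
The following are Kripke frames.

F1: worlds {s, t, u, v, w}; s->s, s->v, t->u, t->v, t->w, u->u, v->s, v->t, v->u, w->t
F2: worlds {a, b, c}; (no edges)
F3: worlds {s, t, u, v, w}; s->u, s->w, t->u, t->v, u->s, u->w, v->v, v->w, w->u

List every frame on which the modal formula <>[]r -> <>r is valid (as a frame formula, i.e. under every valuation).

F2

Frame correspondent (Sahlqvist): forall x forall y (xRy -> exists w (yRw & xRw)) — i.e. a generalized confluence (Geach) condition.
F1: fails — tRw but no w* with wRw* and tRw*.
F2: satisfies the condition.
F3: fails — tRu but no w* with uRw* and tRw*.
Valid on: F2.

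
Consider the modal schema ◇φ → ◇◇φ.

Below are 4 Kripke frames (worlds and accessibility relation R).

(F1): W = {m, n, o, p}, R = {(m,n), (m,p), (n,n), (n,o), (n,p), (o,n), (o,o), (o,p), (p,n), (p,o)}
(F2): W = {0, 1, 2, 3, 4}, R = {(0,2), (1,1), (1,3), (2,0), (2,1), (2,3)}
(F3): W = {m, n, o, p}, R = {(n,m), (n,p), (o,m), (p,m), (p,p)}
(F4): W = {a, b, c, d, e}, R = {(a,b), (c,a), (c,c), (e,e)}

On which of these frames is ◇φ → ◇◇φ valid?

Frame correspondent (Sahlqvist): ∀x ∀y (xRy → ∃w (y = w ∧ xR²w)) — i.e. a generalized confluence (Geach) condition.
(F1): ✓.
(F2): fails — 0R2 but no w with 2=w and 0R²w.
(F3): fails — oRm but no w with m=w and oR²w.
(F4): fails — aRb but no w with b=w and aR²w.

(F1)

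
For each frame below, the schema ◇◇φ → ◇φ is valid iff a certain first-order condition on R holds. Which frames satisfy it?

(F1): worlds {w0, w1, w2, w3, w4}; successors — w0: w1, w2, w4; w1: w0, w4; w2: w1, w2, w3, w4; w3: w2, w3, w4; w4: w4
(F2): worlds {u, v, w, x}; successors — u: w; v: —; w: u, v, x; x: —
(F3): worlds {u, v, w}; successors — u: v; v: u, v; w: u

none

Frame correspondent (Sahlqvist): ∀x ∀y ∀z (Rxy ∧ Ryz → Rxz) — i.e. transitivity.
(F1): fails — Rw1w0 and Rw0w1 but not Rw1w1.
(F2): fails — Rwu and Ruw but not Rww.
(F3): fails — Ruv and Rvu but not Ruu.
Valid on no frame.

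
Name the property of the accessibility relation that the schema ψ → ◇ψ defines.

This is a form of the T axiom.
It corresponds to reflexivity: ∀x Rxx.

reflexivity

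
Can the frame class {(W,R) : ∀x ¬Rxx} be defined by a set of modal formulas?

No — not modally definable

Modal frame validity is preserved under surjective bounded morphisms.
The 3-cycle (worlds s,t,u with s→t→u→s) is irreflexive, and the map sending every world to a single reflexive point • is a surjective bounded morphism (forth: every edge maps to (•,•); back: every world has a successor). So any modal formula valid on the 3-cycle is also valid on the reflexive point, which is not irreflexive.
Hence irreflexivity is not modally definable.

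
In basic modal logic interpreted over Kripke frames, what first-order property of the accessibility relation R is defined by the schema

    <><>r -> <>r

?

Equivalently (dual form): □r → □□r.
Suppose □r→□□r is valid. Take Rxy, Ryz and set V(r)={w : Rxw}. Then □r at x, so □□r at x, so □r at y, so r at z, i.e. Rxz.

transitivity: forall x forall y forall z (Rxy & Ryz -> Rxz)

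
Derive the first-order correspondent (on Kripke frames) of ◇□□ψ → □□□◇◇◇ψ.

∀x ∀y ∀z ((xRy ∧ xR³z) → ∃w (yR²w ∧ zR³w))

This is a Sahlqvist (Geach-type) schema ◇^1□^2ψ → □^3◇^3ψ.
First-order correspondent: ∀x ∀y ∀z ((xRy ∧ xR³z) → ∃w (yR²w ∧ zR³w)).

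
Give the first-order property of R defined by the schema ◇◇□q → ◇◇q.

∀x ∀y (xR²y → ∃w (yRw ∧ xR²w))

This is a Sahlqvist (Geach-type) schema ◇^2□^1q → □^0◇^2q.
Minimal-valuation argument: fix x; take any y with xR^2y and any z with xR^0z. Set V(q) to the set of worlds R-reachable from y in exactly 1 step. Then □^1q holds at y, so the antecedent holds at x; validity forces ◇^2q at z, giving a w with zR^2w and yR^1w.
First-order correspondent: ∀x ∀y (xR²y → ∃w (yRw ∧ xR²w)).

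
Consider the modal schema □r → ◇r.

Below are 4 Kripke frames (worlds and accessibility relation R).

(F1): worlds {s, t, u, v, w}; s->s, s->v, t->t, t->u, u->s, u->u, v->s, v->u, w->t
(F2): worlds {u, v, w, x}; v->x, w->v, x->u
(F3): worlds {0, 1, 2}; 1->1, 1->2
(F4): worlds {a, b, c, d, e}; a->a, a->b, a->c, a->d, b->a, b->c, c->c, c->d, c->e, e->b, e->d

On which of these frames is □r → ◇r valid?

(F1)

The schema corresponds to seriality: ∀x ∃y Rxy.
(F1): ✓.
(F2): fails — world u has no successor.
(F3): fails — world 0 has no successor.
(F4): fails — world d has no successor.
Valid on: (F1).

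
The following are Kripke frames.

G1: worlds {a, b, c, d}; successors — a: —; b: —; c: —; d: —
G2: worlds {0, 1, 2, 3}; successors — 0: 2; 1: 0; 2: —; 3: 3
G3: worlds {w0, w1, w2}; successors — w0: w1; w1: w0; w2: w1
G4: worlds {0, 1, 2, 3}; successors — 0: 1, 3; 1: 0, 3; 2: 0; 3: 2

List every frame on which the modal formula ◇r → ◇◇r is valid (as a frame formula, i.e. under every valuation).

G1

This is the axiom for a generalized confluence (Geach) condition; its first-order frame correspondent is ∀x ∀y (xRy → ∃w (y = w ∧ xR²w)).
G1: condition met.
G2: fails — 0R2 but no w with 2=w and 0R²w.
G3: fails — w0Rw1 but no w with w1=w and w0R²w.
G4: fails — 0R1 but no w with 1=w and 0R²w.
Valid on: G1.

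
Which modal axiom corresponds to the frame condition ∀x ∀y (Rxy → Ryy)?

□(□ψ → ψ)

A defining formula is □(□ψ → ψ) (the T□ axiom).
Suppose □(□ψ→ψ) is valid. Take Rxy and set V(ψ)={w : Ryw}. Then at y, □ψ holds; since □(□ψ→ψ) at x, □ψ→ψ at y, so ψ at y, i.e. Ryy.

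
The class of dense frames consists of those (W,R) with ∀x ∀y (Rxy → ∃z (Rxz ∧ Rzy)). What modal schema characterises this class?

A defining formula is □□s → □s (the C4 axiom).
Suppose □□s→□s is valid. Take Rxy and set V(s)={w : xR²w}. Then □□s at x, so □s at x, so s at y, i.e. ∃z(Rxz∧Rzy).

□□s → □s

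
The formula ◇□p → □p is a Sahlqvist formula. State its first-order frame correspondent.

This is a form of the 5 axiom.
Its frame correspondent is the Euclidean property — ∀x ∀y ∀z (Rxy ∧ Rxz → Ryz).

the Euclidean property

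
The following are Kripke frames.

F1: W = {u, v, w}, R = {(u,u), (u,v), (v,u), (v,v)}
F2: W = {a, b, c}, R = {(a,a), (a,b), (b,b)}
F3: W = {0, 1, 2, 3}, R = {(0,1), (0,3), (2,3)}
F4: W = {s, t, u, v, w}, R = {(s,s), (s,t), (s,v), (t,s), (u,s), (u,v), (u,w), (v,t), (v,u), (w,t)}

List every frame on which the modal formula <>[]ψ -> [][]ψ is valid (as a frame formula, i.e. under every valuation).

The schema corresponds to a generalized confluence (Geach) condition: forall x forall y forall z ((xRy & x R^2 z) -> exists w (yRw & z = w)).
F1: ✓.
F2: fails — aRb, aR²a but no w with bRw and a=w.
F3: ✓.
F4: fails — sRs, sR²u but no w* with sRw* and u=w*.

F1, F3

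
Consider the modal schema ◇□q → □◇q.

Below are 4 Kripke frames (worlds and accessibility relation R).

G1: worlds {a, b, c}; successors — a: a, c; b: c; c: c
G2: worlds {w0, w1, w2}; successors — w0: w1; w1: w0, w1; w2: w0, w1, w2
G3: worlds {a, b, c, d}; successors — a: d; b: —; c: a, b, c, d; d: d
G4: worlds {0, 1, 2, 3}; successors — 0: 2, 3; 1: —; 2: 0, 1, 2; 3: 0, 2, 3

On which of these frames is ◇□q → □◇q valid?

This is the axiom for convergence; its first-order frame correspondent is ∀x ∀y ∀z (Rxy ∧ Rxz → ∃w (Ryw ∧ Rzw)).
G1: satisfies the condition.
G2: satisfies the condition.
G3: fails — Rcc and Rcb but c and b have no common successor.
G4: fails — R20 and R21 but 0 and 1 have no common successor.

G1, G2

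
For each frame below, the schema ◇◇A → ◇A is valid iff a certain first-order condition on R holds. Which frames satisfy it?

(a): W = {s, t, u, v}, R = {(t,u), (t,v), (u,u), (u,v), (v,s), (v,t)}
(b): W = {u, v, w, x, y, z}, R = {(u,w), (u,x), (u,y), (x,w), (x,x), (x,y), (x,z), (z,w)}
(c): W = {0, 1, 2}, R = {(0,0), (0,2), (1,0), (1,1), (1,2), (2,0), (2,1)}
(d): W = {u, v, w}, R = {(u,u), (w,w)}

This is the axiom for transitivity; its first-order frame correspondent is ∀x ∀y ∀z (Rxy ∧ Ryz → Rxz).
(a): fails — Ruv and Rvt but not Rut.
(b): fails — Rux and Rxz but not Ruz.
(c): fails — R02 and R21 but not R01.
(d): ✓.

(d)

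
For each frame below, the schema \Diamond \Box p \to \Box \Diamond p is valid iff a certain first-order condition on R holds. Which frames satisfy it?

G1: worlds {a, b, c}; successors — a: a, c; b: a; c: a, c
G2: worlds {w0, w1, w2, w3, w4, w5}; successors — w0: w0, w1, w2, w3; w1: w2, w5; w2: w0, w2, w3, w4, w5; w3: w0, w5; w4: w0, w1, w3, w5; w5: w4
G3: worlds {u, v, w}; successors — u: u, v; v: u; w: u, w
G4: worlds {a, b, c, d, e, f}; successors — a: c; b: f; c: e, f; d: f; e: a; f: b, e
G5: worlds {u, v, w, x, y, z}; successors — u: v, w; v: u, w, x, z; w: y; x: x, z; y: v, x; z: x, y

The schema corresponds to convergence: \forall x \forall y \forall z (Rxy \wedge Rxz \to \exists w (Ryw \wedge Rzw)).
G1: ✓.
G2: fails — Rw2w4 and Rw2w5 but w4 and w5 have no common successor.
G3: ✓.
G4: fails — Rcf and Rce but f and e have no common successor.
G5: fails — Ruv and Ruw but v and w have no common successor.

G1, G3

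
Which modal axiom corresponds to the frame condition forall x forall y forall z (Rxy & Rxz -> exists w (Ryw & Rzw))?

◇□r → □◇r

This is convergence; the standard corresponding axiom is .2: ◇□r → □◇r.
Suppose ◇□r→□◇r is valid. Take Rxy, Rxz and set V(r)={w : Ryw}. Then □r at y so ◇□r at x, so □◇r at x, so ◇r at z, giving w with Rzw and Ryw.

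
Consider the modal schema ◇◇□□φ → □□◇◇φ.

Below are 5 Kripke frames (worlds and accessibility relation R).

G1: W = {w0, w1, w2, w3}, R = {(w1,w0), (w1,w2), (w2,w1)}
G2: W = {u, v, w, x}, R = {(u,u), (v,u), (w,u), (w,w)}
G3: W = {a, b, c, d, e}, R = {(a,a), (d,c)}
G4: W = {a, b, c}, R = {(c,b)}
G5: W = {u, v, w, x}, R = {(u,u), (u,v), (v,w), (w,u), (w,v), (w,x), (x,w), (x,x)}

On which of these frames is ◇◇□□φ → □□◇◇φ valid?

G2, G3, G4, G5

Frame correspondent (Sahlqvist): ∀x ∀y ∀z ((xR²y ∧ xR²z) → ∃w (yR²w ∧ zR²w)) — i.e. a generalized confluence (Geach) condition.
G1: fails — w2R²w0, w2R²w0 but no w with w0R²w and w0R²w.
G2: ✓.
G3: ✓.
G4: ✓.
G5: ✓.
Valid on: G2, G3, G4, G5.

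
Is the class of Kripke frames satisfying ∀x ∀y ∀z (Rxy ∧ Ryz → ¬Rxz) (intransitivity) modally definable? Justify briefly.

If a class were modally definable it would be closed under surjective bounded morphisms (Goldblatt–Thomason).
The 5-cycle (worlds s,t,u,v,w with s→t→u→v→w→s) is intransitive. Mapping every world to a single reflexive point • is a surjective bounded morphism; the reflexive point is not intransitive (R••∧R•• but R••).
So no modal formula (or set of formulas) defines exactly the intransitive frames.

No — not modally definable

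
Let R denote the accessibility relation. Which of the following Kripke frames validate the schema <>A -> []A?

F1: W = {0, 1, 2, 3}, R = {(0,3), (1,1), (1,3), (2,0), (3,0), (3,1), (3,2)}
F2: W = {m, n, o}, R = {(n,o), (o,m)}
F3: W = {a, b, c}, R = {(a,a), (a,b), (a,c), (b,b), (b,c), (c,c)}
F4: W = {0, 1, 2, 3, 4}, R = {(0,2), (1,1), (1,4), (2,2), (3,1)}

Frame correspondent (Sahlqvist): forall x forall y forall z (Rxy & Rxz -> y = z) — i.e. partial functionality.
F1: fails — 1 sees both 1 and 3.
F2: satisfies the condition.
F3: fails — a sees both a and b.
F4: fails — 1 sees both 1 and 4.

F2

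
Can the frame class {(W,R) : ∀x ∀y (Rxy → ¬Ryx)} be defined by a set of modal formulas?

Modal frame validity is preserved under surjective bounded morphisms.
The 3-cycle (worlds w0,w1,w2 with w0→w1→w2→w0) is asymmetric. Mapping every world to a single reflexive point • is a surjective bounded morphism, and the reflexive point is not asymmetric (R•• but asymmetry requires ¬R••).
Hence asymmetry is not modally definable.

Not definable by any modal formula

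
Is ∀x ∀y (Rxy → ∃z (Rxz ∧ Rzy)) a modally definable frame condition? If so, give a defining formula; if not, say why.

Yes, by □□p → □p

The condition is density. A defining modal formula is □□p → □p.
Suppose □□p→□p is valid. Take Rxy and set V(p)={w : xR²w}. Then □□p at x, so □p at x, so p at y, i.e. ∃z(Rxz∧Rzy).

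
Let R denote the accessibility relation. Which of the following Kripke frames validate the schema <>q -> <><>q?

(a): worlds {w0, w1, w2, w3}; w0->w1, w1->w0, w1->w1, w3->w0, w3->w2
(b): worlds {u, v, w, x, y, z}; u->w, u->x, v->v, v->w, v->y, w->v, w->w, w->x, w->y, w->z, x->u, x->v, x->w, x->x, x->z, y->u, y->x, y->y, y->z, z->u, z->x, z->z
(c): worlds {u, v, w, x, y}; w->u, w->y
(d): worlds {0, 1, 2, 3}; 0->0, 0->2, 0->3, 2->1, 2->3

(b)

Frame correspondent (Sahlqvist): forall x forall y (xRy -> exists w (y = w & x R^2 w)) — i.e. a generalized confluence (Geach) condition.
(a): fails — w3Rw0 but no w with w0=w and w3R²w.
(b): condition met.
(c): fails — wRu but no t with u=t and wR²t.
(d): fails — 2R1 but no w with 1=w and 2R²w.
Valid on: (b).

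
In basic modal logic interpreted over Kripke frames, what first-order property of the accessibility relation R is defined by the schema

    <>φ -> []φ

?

partial functionality: forall x forall y forall z (Rxy & Rxz -> y = z)

Suppose ◇φ→□φ is valid. Take Rxy, Rxz and set V(φ)={y}. Then ◇φ at x, so □φ at x, so φ at z, i.e. z=y.
The converse is a direct semantic check.
Frame condition: forall x forall y forall z (Rxy & Rxz -> y = z).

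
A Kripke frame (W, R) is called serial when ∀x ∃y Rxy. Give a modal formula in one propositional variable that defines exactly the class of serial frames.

The condition is seriality. The D schema □s → ◇s defines it.
Suppose □s→◇s is valid. At any x set V(s)=W. Then □s at x, so ◇s at x, so x has a successor.

□s → ◇s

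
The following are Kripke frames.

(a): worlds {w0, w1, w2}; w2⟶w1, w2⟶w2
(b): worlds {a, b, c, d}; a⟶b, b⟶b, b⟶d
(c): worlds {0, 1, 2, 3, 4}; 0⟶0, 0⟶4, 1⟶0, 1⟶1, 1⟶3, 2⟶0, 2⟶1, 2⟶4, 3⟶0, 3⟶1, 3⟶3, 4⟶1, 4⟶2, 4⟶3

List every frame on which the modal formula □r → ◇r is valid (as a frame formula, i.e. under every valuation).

Frame correspondent (Sahlqvist): ∀x ∃y Rxy — i.e. seriality.
(a): fails — world w0 has no successor.
(b): fails — world c has no successor.
(c): holds.

(c)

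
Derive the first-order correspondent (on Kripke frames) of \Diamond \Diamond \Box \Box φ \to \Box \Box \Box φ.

\forall x \forall y \forall z ((x R^2 y \wedge x R^3 z) \to \exists w (y R^2 w \wedge z = w))

This is a Sahlqvist (Geach-type) schema ◇^2□^2φ → □^3◇^0φ.
Minimal-valuation argument: fix x; take any y with xR^2y and any z with xR^3z. Set V(φ) to the set of worlds R-reachable from y in exactly 2 steps. Then □^2φ holds at y, so the antecedent holds at x; validity forces ◇^0φ at z, giving a w with zR^0w and yR^2w.
First-order correspondent: \forall x \forall y \forall z ((x R^2 y \wedge x R^3 z) \to \exists w (y R^2 w \wedge z = w)).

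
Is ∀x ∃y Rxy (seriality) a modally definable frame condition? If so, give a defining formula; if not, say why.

Yes, by □r → ◇r

The condition is seriality. A defining modal formula is □r → ◇r.
Suppose □r→◇r is valid. At any x set V(r)=W. Then □r at x, so ◇r at x, so x has a successor.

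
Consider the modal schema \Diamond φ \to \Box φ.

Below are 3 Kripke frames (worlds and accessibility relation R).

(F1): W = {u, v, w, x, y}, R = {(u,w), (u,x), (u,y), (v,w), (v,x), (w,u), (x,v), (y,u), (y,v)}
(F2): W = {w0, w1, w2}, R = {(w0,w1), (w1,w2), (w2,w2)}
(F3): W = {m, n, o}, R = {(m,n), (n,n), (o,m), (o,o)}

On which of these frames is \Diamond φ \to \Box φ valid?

The schema corresponds to partial functionality: \forall x \forall y \forall z (Rxy \wedge Rxz \to y = z).
(F1): fails — u sees both w and x.
(F2): condition met.
(F3): fails — o sees both m and o.
Valid on: (F2).

(F2)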